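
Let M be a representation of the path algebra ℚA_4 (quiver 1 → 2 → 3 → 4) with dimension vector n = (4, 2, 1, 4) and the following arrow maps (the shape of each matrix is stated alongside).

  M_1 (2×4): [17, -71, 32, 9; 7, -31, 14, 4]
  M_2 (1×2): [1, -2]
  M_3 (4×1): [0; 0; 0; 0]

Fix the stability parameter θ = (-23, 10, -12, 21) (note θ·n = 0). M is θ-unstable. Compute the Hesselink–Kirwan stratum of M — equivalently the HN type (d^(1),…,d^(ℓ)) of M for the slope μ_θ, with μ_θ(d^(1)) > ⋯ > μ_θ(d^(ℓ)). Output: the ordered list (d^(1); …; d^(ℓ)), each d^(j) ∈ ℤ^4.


Via rank(M_{q-1}∘⋯∘M_p): M ≅ I[1,1]^2, I[1,2], I[1,3], I[4,4]^4.
μ_θ-semistable layers: μ^(1)=21; μ^(2)=10; μ^(3)=-1; μ^(4)=-23

((0, 0, 0, 4); (0, 1, 0, 0); (0, 1, 1, 0); (4, 0, 0, 0))


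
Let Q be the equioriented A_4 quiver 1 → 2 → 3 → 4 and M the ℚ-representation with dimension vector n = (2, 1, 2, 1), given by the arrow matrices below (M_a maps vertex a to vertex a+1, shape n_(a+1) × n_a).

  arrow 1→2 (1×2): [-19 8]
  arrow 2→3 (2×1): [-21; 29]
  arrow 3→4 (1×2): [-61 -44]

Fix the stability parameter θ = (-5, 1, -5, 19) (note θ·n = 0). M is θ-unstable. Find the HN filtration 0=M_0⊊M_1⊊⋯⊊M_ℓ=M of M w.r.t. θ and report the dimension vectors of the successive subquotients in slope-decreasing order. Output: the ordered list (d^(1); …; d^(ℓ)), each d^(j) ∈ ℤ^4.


Via rank(M_{q-1}∘⋯∘M_p): M ≅ I[1,1], I[1,4], I[3,3].
μ_θ-semistable layers: μ^(1)=19; μ^(2)=-2; μ^(3)=-5

((0, 0, 0, 1); (0, 1, 1, 0); (2, 0, 1, 0))


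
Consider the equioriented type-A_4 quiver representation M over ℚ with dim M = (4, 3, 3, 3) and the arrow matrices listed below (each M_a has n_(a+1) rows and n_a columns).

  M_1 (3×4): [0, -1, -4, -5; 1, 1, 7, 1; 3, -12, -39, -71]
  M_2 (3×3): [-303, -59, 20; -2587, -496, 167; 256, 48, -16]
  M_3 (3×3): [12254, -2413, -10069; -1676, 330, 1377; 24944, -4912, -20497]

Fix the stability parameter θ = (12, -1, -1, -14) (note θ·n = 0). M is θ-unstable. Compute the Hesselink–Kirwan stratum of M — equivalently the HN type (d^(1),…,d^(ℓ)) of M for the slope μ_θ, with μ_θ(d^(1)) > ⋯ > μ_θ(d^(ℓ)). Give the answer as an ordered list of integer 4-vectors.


Barcode: M ≅ I[1,1], I[1,2], I[1,3], I[1,4], I[3,4], I[4,4]. HN layers by μ_θ (6 steps, strictly decreasing):
  μ^(1)=12; μ^(2)=11/2; μ^(3)=10/3; μ^(4)=-1; μ^(5)=-15/2; μ^(6)=-14

((1, 0, 0, 0); (1, 1, 0, 0); (1, 1, 1, 0); (1, 1, 1, 1); (0, 0, 1, 1); (0, 0, 0, 1))


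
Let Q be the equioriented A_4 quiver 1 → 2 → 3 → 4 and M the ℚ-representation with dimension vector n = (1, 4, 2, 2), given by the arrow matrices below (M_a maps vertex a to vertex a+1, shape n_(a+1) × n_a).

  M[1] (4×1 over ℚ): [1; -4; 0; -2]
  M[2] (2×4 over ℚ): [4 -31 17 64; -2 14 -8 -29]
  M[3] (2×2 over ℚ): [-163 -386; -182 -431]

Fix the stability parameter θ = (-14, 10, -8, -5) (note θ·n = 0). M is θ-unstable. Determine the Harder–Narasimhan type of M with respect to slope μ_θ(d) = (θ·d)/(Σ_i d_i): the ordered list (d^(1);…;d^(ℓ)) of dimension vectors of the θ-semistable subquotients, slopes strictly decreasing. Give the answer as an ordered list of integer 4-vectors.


Barcode: M ≅ I[1,2], I[2,2], I[2,4]^2. HN layers by μ_θ (3 steps, strictly decreasing):
  μ^(1)=10; μ^(2)=-1; μ^(3)=-14

((0, 2, 0, 0); (0, 2, 2, 2); (1, 0, 0, 0))


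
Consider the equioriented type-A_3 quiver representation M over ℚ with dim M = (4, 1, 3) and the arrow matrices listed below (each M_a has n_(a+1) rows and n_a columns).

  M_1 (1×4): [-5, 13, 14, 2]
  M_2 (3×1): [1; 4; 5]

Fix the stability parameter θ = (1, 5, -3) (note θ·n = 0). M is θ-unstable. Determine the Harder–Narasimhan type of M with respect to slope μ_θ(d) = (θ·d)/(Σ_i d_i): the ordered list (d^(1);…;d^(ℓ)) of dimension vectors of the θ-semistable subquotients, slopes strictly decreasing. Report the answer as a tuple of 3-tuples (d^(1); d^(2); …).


Barcode: M ≅ I[1,1]^3, I[1,3], I[3,3]^2. HN layers by μ_θ (2 steps, strictly decreasing):
  μ^(1)=1; μ^(2)=-3

((4, 1, 1); (0, 0, 2))


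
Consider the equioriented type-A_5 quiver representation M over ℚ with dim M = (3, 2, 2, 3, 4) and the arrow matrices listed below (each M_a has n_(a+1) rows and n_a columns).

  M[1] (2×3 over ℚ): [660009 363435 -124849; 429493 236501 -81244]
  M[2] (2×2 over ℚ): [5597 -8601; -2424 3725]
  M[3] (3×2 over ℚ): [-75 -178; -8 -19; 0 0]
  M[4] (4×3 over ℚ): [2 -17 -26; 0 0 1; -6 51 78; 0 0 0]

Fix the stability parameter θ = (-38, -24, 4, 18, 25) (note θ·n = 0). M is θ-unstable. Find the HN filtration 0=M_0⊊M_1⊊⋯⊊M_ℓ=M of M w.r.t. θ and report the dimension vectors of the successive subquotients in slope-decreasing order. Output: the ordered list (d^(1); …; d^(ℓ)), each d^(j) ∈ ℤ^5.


Barcode: M ≅ I[1,1], I[1,4], I[1,5], I[4,5], I[5,5]^2. HN layers by μ_θ (5 steps, strictly decreasing):
  μ^(1)=25; μ^(2)=18; μ^(3)=4; μ^(4)=-24; μ^(5)=-38

((0, 0, 0, 0, 4); (0, 0, 0, 3, 0); (0, 0, 2, 0, 0); (0, 2, 0, 0, 0); (3, 0, 0, 0, 0))


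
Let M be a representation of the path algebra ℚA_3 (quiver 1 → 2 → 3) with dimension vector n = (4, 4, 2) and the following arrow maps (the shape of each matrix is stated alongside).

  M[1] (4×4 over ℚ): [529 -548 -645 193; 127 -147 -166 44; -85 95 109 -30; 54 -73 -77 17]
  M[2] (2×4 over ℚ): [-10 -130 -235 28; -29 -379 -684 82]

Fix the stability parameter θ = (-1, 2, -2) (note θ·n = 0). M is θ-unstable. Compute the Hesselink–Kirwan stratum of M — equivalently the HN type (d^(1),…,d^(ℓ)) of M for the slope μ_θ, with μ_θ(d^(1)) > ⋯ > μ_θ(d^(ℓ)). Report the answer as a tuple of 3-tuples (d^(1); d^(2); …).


Via rank(M_{q-1}∘⋯∘M_p): M ≅ I[1,2]^2, I[1,3]^2.
μ_θ-semistable layers: μ^(1)=2; μ^(2)=0; μ^(3)=-1

((0, 2, 0); (0, 2, 2); (4, 0, 0))


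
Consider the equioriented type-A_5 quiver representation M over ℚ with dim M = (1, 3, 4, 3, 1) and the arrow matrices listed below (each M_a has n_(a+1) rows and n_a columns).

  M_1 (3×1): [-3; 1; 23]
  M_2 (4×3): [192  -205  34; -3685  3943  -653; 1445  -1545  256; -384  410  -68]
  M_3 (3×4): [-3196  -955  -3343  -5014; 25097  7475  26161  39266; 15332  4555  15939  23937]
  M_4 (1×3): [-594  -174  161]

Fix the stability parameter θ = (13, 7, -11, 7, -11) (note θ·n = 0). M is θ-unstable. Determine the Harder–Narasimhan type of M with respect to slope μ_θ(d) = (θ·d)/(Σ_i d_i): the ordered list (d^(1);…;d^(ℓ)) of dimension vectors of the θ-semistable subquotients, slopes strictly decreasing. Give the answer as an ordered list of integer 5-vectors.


Via rank(M_{q-1}∘⋯∘M_p): M ≅ I[1,5], I[2,3], I[2,4], I[3,4].
μ_θ-semistable layers: μ^(1)=7; μ^(2)=1; μ^(3)=-2; μ^(4)=-11

((0, 0, 0, 2, 0); (1, 1, 1, 1, 1); (0, 2, 2, 0, 0); (0, 0, 1, 0, 0))


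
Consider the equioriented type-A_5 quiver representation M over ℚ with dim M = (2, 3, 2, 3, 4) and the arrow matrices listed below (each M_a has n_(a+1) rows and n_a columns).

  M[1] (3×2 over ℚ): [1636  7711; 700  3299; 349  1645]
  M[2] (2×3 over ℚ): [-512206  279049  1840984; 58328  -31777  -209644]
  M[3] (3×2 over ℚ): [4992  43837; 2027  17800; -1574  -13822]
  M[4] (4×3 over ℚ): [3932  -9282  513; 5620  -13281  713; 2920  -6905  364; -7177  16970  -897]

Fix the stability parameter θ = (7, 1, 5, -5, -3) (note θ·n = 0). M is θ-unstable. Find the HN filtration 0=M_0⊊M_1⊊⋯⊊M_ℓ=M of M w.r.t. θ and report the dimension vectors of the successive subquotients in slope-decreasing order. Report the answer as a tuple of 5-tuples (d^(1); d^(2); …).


Barcode: M ≅ I[1,5]^2, I[2,2], I[4,5], I[5,5]. HN layers by μ_θ (3 steps, strictly decreasing):
  μ^(1)=1; μ^(2)=-3; μ^(3)=-5

((2, 3, 2, 2, 2); (0, 0, 0, 0, 2); (0, 0, 0, 1, 0))


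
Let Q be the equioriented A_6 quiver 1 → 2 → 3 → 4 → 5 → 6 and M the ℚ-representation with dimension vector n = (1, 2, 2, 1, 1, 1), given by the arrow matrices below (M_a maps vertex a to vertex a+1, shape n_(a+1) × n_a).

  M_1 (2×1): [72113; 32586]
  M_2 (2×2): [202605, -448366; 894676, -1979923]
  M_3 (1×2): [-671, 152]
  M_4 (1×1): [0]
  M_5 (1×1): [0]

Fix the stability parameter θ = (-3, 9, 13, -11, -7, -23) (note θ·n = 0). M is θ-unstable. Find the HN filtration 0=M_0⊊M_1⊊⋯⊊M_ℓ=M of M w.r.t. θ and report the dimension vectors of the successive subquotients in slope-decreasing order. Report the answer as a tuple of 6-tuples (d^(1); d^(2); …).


Barcode: M ≅ I[1,4], I[2,3], I[5,5], I[6,6]. HN layers by μ_θ (6 steps, strictly decreasing):
  μ^(1)=13; μ^(2)=9; μ^(3)=11/3; μ^(4)=-3; μ^(5)=-7; μ^(6)=-23

((0, 0, 1, 0, 0, 0); (0, 1, 0, 0, 0, 0); (0, 1, 1, 1, 0, 0); (1, 0, 0, 0, 0, 0); (0, 0, 0, 0, 1, 0); (0, 0, 0, 0, 0, 1))


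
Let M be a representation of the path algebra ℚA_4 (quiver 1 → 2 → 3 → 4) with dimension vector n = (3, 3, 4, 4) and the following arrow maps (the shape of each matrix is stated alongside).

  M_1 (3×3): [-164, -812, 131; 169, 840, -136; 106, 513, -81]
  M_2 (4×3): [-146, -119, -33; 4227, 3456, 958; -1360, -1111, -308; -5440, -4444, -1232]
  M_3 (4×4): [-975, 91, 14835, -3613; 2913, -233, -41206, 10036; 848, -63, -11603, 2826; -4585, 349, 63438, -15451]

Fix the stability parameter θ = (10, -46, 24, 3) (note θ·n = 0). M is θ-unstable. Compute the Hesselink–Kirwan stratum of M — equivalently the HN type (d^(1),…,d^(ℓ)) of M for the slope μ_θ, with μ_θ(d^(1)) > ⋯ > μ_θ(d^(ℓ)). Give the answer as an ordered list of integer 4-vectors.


Interval decomposition of M: I[1,4]^3, I[3,4].
HN type (ℓ=2): μ^(1)=27/2; μ^(2)=-18

((0, 0, 4, 4); (3, 3, 0, 0))


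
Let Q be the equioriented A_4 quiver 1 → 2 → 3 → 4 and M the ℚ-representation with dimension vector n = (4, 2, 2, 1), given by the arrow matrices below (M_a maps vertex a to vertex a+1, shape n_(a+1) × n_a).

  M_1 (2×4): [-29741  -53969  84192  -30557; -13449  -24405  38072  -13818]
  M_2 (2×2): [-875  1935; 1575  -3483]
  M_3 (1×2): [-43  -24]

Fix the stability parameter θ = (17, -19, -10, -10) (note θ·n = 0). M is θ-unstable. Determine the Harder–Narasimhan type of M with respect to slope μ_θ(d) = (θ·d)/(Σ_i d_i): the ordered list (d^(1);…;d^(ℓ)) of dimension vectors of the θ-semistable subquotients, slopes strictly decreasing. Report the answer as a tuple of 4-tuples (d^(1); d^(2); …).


Interval decomposition of M: I[1,1]^2, I[1,2], I[1,4], I[3,3].
HN type (ℓ=4): μ^(1)=17; μ^(2)=-1; μ^(3)=-11/2; μ^(4)=-10

((2, 0, 0, 0); (1, 1, 0, 0); (1, 1, 1, 1); (0, 0, 1, 0))


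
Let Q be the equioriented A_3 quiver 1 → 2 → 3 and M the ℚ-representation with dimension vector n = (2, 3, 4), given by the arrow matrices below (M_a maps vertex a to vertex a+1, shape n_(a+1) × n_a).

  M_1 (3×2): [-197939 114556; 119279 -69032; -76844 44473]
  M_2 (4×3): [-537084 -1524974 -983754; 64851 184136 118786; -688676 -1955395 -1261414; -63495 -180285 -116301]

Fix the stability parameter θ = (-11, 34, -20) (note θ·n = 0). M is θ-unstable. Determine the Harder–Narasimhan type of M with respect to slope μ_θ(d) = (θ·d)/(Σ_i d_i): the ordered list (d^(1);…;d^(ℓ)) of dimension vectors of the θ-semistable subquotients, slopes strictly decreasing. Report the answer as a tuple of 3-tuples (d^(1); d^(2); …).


Interval decomposition of M: I[1,3]^2, I[2,3], I[3,3].
HN type (ℓ=3): μ^(1)=7; μ^(2)=-11; μ^(3)=-20

((0, 3, 3); (2, 0, 0); (0, 0, 1))


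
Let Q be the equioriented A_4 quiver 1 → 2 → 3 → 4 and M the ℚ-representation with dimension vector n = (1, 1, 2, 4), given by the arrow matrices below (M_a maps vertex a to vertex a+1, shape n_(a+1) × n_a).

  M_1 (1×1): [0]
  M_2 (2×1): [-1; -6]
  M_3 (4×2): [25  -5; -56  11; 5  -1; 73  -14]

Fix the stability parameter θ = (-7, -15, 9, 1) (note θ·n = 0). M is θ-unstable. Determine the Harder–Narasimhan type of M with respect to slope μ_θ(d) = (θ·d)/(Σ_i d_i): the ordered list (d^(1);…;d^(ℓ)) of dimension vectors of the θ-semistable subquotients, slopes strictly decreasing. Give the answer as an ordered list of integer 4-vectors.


Barcode: M ≅ I[1,1], I[2,4], I[3,4], I[4,4]^2. HN layers by μ_θ (4 steps, strictly decreasing):
  μ^(1)=5; μ^(2)=1; μ^(3)=-7; μ^(4)=-15

((0, 0, 2, 2); (0, 0, 0, 2); (1, 0, 0, 0); (0, 1, 0, 0))


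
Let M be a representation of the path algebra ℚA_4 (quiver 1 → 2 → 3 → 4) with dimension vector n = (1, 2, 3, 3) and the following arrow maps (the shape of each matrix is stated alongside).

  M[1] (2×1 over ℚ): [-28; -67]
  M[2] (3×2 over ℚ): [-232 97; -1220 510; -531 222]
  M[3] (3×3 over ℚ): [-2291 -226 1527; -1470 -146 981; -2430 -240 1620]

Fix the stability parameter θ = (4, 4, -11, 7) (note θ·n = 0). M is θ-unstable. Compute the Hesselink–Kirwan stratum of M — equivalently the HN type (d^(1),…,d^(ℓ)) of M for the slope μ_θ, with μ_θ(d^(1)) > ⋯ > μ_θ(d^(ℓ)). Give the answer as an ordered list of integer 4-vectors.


Via rank(M_{q-1}∘⋯∘M_p): M ≅ I[1,4], I[2,4], I[3,3], I[4,4].
μ_θ-semistable layers: μ^(1)=7; μ^(2)=-1; μ^(3)=-7/2; μ^(4)=-11

((0, 0, 0, 3); (1, 1, 1, 0); (0, 1, 1, 0); (0, 0, 1, 0))


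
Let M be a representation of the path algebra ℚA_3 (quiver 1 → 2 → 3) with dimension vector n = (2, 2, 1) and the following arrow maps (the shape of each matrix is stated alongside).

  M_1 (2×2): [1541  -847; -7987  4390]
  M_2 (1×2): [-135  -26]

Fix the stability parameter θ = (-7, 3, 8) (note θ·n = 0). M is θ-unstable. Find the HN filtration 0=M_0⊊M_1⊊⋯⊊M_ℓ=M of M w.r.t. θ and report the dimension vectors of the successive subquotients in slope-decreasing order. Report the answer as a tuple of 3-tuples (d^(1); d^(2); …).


Via rank(M_{q-1}∘⋯∘M_p): M ≅ I[1,2], I[1,3].
μ_θ-semistable layers: μ^(1)=8; μ^(2)=3; μ^(3)=-7

((0, 0, 1); (0, 2, 0); (2, 0, 0))


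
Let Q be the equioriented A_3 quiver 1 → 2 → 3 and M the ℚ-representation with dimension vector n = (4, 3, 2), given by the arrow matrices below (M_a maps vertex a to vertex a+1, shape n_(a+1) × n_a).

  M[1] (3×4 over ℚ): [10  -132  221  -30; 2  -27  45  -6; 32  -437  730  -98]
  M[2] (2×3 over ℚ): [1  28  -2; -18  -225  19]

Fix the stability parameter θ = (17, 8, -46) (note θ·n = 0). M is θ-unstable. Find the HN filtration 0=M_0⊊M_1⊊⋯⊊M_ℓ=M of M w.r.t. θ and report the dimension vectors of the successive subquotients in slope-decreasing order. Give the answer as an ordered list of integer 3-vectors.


Interval decomposition of M: I[1,1], I[1,2], I[1,3]^2.
HN type (ℓ=3): μ^(1)=17; μ^(2)=25/2; μ^(3)=-7

((1, 0, 0); (1, 1, 0); (2, 2, 2))


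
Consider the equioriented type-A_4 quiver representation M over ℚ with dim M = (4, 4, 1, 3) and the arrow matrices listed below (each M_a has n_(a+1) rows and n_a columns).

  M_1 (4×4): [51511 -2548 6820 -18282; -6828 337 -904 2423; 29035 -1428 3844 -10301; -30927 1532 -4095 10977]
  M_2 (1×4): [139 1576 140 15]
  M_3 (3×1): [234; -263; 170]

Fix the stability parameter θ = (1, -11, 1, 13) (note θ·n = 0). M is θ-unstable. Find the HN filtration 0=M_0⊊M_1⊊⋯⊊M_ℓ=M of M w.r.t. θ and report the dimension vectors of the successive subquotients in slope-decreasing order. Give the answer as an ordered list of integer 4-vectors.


Via rank(M_{q-1}∘⋯∘M_p): M ≅ I[1,2]^3, I[1,4], I[4,4]^2.
μ_θ-semistable layers: μ^(1)=13; μ^(2)=1; μ^(3)=-5

((0, 0, 0, 3); (0, 0, 1, 0); (4, 4, 0, 0))


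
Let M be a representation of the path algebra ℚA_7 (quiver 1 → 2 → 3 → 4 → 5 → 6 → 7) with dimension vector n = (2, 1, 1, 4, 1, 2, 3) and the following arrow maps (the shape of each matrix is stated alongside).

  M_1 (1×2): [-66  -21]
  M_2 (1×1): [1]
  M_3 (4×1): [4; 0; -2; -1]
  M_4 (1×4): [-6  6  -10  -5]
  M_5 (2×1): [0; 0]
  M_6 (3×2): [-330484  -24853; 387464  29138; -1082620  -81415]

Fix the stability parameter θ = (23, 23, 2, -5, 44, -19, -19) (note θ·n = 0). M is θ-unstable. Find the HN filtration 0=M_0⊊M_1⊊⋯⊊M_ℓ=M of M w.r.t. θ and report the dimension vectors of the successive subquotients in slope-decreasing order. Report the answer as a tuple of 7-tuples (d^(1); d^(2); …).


Interval decomposition of M: I[1,1], I[1,5], I[4,4]^3, I[6,6], I[6,7], I[7,7]^2.
HN type (ℓ=5): μ^(1)=44; μ^(2)=23; μ^(3)=43/4; μ^(4)=-5; μ^(5)=-19

((0, 0, 0, 0, 1, 0, 0); (1, 0, 0, 0, 0, 0, 0); (1, 1, 1, 1, 0, 0, 0); (0, 0, 0, 3, 0, 0, 0); (0, 0, 0, 0, 0, 2, 3))


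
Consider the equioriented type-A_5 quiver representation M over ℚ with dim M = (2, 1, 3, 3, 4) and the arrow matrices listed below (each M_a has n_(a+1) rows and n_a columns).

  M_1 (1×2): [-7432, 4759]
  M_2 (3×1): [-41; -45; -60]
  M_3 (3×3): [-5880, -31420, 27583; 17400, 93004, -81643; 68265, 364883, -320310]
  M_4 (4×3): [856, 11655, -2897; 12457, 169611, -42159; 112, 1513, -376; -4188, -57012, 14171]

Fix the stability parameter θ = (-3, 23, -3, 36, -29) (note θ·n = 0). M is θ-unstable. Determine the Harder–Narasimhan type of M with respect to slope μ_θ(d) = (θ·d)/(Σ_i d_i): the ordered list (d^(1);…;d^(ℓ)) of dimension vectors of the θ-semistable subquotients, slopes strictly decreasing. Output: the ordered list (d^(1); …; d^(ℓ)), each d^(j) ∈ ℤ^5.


Barcode: M ≅ I[1,1], I[1,3], I[3,5]^2, I[4,5], I[5,5]. HN layers by μ_θ (4 steps, strictly decreasing):
  μ^(1)=10; μ^(2)=7/2; μ^(3)=-3; μ^(4)=-29

((0, 1, 1, 0, 0); (0, 0, 0, 3, 3); (2, 0, 2, 0, 0); (0, 0, 0, 0, 1))


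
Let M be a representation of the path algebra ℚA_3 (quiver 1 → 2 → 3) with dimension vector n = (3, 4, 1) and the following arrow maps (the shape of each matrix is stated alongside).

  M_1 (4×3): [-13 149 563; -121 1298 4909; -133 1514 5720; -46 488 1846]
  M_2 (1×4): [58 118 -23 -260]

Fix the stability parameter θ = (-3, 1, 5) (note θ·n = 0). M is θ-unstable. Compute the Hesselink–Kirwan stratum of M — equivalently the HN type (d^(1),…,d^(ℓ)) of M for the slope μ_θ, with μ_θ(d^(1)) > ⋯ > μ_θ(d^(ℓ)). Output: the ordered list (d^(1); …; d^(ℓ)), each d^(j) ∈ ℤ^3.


Interval decomposition of M: I[1,2]^2, I[1,3], I[2,2].
HN type (ℓ=3): μ^(1)=5; μ^(2)=1; μ^(3)=-3

((0, 0, 1); (0, 4, 0); (3, 0, 0))


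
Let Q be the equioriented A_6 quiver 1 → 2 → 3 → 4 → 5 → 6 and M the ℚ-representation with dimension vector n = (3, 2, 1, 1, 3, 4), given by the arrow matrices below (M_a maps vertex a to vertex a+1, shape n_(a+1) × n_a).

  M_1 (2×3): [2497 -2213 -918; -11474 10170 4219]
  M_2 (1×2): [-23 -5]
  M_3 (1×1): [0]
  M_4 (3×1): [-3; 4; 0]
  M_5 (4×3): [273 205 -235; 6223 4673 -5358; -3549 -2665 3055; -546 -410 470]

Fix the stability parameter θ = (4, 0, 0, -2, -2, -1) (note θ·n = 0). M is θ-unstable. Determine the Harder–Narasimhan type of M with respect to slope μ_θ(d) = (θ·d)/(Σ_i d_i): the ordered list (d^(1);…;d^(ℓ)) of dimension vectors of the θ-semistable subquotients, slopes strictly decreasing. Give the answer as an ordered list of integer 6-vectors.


Via rank(M_{q-1}∘⋯∘M_p): M ≅ I[1,1], I[1,2], I[1,3], I[4,6], I[5,5], I[5,6], I[6,6]^2.
μ_θ-semistable layers: μ^(1)=4; μ^(2)=2; μ^(3)=4/3; μ^(4)=-1; μ^(5)=-2

((1, 0, 0, 0, 0, 0); (1, 1, 0, 0, 0, 0); (1, 1, 1, 0, 0, 0); (0, 0, 0, 0, 0, 4); (0, 0, 0, 1, 3, 0))


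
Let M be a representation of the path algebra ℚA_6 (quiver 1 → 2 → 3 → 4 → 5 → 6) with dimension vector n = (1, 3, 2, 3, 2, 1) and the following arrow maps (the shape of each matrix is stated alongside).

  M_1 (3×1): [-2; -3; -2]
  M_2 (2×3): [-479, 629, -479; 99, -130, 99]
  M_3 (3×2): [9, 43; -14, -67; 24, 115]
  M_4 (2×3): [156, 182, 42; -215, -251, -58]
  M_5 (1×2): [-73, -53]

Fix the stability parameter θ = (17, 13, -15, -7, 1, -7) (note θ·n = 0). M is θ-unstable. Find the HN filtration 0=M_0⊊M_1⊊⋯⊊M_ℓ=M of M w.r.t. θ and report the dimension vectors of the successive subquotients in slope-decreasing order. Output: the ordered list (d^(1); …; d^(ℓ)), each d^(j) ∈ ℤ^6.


Interval decomposition of M: I[1,6], I[2,2], I[2,4], I[4,5].
HN type (ℓ=5): μ^(1)=13; μ^(2)=1; μ^(3)=1/3; μ^(4)=-3; μ^(5)=-7

((0, 1, 0, 0, 0, 0); (0, 0, 0, 0, 1, 0); (1, 1, 1, 1, 1, 1); (0, 1, 1, 1, 0, 0); (0, 0, 0, 1, 0, 0))


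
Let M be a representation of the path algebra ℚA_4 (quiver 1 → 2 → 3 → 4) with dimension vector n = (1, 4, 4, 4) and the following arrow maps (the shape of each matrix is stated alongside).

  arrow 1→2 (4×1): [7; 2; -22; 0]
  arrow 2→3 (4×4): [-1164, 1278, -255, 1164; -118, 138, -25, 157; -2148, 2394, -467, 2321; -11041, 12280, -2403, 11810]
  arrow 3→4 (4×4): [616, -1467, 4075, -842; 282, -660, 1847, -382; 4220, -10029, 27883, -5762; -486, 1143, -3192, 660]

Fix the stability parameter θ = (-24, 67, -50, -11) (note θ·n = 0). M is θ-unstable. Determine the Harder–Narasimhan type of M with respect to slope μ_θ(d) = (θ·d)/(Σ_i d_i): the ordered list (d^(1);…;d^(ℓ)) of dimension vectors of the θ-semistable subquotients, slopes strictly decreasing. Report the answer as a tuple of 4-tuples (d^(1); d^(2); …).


Barcode: M ≅ I[1,3], I[2,2], I[2,3], I[2,4], I[3,4], I[4,4]^2. HN layers by μ_θ (6 steps, strictly decreasing):
  μ^(1)=67; μ^(2)=17/2; μ^(3)=2; μ^(4)=-11; μ^(5)=-24; μ^(6)=-50

((0, 1, 0, 0); (0, 2, 2, 0); (0, 1, 1, 1); (0, 0, 0, 3); (1, 0, 0, 0); (0, 0, 1, 0))


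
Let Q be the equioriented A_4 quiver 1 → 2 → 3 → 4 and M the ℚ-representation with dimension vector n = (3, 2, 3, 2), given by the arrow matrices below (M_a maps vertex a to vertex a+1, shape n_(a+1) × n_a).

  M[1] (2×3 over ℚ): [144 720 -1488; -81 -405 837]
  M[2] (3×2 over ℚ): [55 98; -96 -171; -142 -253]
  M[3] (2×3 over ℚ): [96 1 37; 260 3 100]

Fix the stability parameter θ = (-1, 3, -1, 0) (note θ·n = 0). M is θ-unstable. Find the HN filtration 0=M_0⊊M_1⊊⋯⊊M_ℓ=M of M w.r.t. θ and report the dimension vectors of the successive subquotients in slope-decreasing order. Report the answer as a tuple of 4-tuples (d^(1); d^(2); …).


Barcode: M ≅ I[1,1]^2, I[1,4], I[2,4], I[3,3]. HN layers by μ_θ (2 steps, strictly decreasing):
  μ^(1)=2/3; μ^(2)=-1

((0, 2, 2, 2); (3, 0, 1, 0))


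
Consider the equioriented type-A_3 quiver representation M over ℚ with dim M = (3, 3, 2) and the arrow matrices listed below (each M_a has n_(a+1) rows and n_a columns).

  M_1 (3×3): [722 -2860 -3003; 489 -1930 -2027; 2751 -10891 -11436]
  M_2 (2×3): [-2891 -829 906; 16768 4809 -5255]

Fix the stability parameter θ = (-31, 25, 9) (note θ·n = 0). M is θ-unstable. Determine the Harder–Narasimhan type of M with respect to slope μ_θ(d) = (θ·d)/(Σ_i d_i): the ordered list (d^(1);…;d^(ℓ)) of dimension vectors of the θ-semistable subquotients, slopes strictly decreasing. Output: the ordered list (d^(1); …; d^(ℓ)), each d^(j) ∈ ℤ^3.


Barcode: M ≅ I[1,2], I[1,3]^2. HN layers by μ_θ (3 steps, strictly decreasing):
  μ^(1)=25; μ^(2)=17; μ^(3)=-31

((0, 1, 0); (0, 2, 2); (3, 0, 0))


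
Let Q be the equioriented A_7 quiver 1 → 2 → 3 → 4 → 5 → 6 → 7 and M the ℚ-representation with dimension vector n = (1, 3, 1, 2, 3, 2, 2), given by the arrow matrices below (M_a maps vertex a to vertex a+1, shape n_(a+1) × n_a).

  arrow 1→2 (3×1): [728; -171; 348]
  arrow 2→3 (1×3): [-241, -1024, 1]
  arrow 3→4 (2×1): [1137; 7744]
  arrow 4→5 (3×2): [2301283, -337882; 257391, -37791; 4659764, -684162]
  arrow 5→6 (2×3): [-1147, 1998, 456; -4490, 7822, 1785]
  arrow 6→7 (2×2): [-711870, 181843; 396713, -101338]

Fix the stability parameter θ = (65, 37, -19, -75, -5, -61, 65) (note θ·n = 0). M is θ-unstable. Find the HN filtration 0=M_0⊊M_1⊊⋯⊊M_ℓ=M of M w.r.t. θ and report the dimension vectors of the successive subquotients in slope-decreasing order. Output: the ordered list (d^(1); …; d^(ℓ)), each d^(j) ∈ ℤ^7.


Via rank(M_{q-1}∘⋯∘M_p): M ≅ I[1,7], I[2,2]^2, I[4,5], I[5,7].
μ_θ-semistable layers: μ^(1)=65; μ^(2)=37; μ^(3)=-5; μ^(4)=-29/3; μ^(5)=-33; μ^(6)=-75

((0, 0, 0, 0, 0, 0, 2); (0, 2, 0, 0, 0, 0, 0); (0, 0, 0, 0, 1, 0, 0); (1, 1, 1, 1, 1, 1, 0); (0, 0, 0, 0, 1, 1, 0); (0, 0, 0, 1, 0, 0, 0))


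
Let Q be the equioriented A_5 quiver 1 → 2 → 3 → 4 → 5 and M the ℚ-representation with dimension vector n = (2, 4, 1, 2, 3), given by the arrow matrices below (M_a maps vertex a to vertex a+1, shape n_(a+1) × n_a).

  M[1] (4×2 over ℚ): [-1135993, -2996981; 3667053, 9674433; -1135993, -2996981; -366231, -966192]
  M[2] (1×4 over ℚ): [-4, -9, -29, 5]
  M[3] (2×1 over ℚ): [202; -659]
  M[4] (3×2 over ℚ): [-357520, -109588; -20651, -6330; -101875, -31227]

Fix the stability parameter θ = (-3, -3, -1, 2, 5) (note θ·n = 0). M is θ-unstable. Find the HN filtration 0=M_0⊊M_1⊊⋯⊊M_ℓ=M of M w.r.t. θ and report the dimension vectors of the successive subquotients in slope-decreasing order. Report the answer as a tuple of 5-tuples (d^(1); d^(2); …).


Interval decomposition of M: I[1,2], I[1,5], I[2,2]^2, I[4,5], I[5,5].
HN type (ℓ=4): μ^(1)=5; μ^(2)=2; μ^(3)=-1; μ^(4)=-3

((0, 0, 0, 0, 3); (0, 0, 0, 2, 0); (0, 0, 1, 0, 0); (2, 4, 0, 0, 0))


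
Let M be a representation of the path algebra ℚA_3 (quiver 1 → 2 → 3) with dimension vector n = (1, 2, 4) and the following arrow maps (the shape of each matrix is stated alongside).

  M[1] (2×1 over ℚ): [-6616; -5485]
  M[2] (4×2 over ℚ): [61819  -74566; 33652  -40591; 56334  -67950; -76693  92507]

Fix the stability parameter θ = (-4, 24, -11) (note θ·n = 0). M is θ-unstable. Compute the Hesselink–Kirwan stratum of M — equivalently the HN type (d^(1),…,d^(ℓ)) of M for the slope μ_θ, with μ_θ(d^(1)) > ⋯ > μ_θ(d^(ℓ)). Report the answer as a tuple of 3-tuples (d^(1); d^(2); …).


Interval decomposition of M: I[1,3], I[2,3], I[3,3]^2.
HN type (ℓ=3): μ^(1)=13/2; μ^(2)=-4; μ^(3)=-11

((0, 2, 2); (1, 0, 0); (0, 0, 2))


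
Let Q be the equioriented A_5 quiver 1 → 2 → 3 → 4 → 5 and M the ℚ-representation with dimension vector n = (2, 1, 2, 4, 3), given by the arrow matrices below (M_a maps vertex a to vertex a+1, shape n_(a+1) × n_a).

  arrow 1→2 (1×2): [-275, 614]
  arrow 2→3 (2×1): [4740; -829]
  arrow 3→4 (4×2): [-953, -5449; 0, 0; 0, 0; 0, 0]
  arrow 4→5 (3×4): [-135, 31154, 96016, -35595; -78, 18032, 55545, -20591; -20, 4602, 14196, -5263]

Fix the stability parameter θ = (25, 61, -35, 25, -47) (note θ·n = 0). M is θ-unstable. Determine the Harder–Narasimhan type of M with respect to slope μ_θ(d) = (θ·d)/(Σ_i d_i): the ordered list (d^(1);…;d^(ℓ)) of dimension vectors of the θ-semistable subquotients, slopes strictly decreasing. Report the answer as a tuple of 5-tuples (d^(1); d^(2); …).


Barcode: M ≅ I[1,1], I[1,5], I[3,3], I[4,4], I[4,5]^2. HN layers by μ_θ (4 steps, strictly decreasing):
  μ^(1)=25; μ^(2)=29/5; μ^(3)=-11; μ^(4)=-35

((1, 0, 0, 1, 0); (1, 1, 1, 1, 1); (0, 0, 0, 2, 2); (0, 0, 1, 0, 0))


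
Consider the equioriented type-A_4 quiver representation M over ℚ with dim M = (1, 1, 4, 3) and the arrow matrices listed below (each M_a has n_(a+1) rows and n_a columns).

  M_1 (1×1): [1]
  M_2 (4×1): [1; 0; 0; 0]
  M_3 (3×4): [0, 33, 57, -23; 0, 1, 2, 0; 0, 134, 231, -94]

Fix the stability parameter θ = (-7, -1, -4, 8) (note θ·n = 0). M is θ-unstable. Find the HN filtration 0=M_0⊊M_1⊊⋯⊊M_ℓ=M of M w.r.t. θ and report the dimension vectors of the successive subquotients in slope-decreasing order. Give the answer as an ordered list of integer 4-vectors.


Via rank(M_{q-1}∘⋯∘M_p): M ≅ I[1,3], I[3,4]^3.
μ_θ-semistable layers: μ^(1)=8; μ^(2)=-5/2; μ^(3)=-4; μ^(4)=-7

((0, 0, 0, 3); (0, 1, 1, 0); (0, 0, 3, 0); (1, 0, 0, 0))


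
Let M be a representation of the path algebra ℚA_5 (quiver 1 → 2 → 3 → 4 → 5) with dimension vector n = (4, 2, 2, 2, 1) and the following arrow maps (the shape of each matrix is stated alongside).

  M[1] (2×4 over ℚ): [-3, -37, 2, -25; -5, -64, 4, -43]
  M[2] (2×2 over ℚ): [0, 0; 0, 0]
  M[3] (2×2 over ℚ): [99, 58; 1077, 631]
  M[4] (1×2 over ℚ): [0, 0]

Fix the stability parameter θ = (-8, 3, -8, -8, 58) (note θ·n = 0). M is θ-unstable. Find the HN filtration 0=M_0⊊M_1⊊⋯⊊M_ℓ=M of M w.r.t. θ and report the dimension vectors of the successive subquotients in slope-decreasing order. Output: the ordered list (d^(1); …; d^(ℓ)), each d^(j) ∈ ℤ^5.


Interval decomposition of M: I[1,1]^2, I[1,2]^2, I[3,4]^2, I[5,5].
HN type (ℓ=3): μ^(1)=58; μ^(2)=3; μ^(3)=-8

((0, 0, 0, 0, 1); (0, 2, 0, 0, 0); (4, 0, 2, 2, 0))


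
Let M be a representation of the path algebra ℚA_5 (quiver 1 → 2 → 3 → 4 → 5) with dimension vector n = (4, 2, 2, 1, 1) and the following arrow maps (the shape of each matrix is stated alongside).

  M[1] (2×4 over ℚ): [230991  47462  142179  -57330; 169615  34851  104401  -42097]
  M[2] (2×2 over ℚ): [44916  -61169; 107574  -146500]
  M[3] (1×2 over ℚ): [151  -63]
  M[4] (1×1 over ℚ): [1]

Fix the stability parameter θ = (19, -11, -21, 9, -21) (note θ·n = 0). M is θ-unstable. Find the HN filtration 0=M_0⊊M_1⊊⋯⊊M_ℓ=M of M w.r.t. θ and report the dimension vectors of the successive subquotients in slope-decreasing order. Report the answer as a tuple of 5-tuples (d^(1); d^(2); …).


Barcode: M ≅ I[1,1]^2, I[1,3], I[1,5]. HN layers by μ_θ (3 steps, strictly decreasing):
  μ^(1)=19; μ^(2)=-13/3; μ^(3)=-5

((2, 0, 0, 0, 0); (1, 1, 1, 0, 0); (1, 1, 1, 1, 1))


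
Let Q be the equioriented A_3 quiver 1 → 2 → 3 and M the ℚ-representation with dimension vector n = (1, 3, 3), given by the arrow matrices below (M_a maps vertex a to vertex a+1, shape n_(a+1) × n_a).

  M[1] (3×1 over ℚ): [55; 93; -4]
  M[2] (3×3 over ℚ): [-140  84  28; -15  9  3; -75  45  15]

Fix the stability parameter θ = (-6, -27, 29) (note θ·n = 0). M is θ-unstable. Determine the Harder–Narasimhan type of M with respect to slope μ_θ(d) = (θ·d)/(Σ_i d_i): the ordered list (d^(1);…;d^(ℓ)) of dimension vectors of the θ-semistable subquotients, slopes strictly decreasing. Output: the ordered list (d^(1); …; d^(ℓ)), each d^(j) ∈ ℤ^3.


Barcode: M ≅ I[1,2], I[2,2], I[2,3], I[3,3]^2. HN layers by μ_θ (3 steps, strictly decreasing):
  μ^(1)=29; μ^(2)=-33/2; μ^(3)=-27

((0, 0, 3); (1, 1, 0); (0, 2, 0))


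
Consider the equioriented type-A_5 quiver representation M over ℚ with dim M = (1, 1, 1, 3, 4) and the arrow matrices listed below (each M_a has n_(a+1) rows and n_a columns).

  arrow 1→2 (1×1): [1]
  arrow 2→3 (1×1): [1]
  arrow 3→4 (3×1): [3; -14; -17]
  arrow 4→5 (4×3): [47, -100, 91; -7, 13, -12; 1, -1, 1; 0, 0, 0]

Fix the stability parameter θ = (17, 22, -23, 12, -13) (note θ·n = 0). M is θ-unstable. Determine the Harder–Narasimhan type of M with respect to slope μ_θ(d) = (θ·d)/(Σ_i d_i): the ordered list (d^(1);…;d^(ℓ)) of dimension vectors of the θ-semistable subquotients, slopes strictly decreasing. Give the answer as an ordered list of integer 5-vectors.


Barcode: M ≅ I[1,5], I[4,5]^2, I[5,5]. HN layers by μ_θ (3 steps, strictly decreasing):
  μ^(1)=3; μ^(2)=-1/2; μ^(3)=-13

((1, 1, 1, 1, 1); (0, 0, 0, 2, 2); (0, 0, 0, 0, 1))


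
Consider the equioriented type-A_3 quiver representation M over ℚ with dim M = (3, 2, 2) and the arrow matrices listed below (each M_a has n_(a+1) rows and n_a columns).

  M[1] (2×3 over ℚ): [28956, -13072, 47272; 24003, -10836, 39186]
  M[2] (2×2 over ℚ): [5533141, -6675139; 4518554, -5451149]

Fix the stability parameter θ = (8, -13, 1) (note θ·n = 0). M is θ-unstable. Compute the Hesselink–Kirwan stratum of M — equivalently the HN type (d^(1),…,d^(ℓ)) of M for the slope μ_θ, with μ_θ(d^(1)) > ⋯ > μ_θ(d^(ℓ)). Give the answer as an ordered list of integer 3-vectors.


Barcode: M ≅ I[1,1]^2, I[1,3], I[2,3]. HN layers by μ_θ (4 steps, strictly decreasing):
  μ^(1)=8; μ^(2)=1; μ^(3)=-5/2; μ^(4)=-13

((2, 0, 0); (0, 0, 2); (1, 1, 0); (0, 1, 0))


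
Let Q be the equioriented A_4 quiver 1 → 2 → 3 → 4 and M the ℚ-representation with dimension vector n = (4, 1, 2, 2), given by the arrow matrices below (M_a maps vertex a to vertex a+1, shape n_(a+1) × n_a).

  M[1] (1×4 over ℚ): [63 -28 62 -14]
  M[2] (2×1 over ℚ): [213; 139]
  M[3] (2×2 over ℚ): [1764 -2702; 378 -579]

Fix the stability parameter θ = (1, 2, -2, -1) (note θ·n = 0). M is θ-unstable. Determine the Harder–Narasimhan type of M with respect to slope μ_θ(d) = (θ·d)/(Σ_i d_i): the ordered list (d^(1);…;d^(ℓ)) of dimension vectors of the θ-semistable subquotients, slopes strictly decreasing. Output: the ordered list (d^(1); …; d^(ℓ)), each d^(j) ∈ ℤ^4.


Via rank(M_{q-1}∘⋯∘M_p): M ≅ I[1,1]^3, I[1,4], I[3,3], I[4,4].
μ_θ-semistable layers: μ^(1)=1; μ^(2)=0; μ^(3)=-1; μ^(4)=-2

((3, 0, 0, 0); (1, 1, 1, 1); (0, 0, 0, 1); (0, 0, 1, 0))


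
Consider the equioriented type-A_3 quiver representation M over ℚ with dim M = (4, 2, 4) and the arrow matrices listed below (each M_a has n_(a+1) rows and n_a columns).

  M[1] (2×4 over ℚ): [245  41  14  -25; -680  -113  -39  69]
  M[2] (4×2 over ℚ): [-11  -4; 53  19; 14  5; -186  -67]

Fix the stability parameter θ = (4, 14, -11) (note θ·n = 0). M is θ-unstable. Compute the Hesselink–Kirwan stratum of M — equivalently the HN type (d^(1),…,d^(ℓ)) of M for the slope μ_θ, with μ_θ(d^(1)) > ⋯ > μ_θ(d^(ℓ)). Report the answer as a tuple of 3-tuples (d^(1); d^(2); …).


Interval decomposition of M: I[1,1]^2, I[1,3]^2, I[3,3]^2.
HN type (ℓ=3): μ^(1)=4; μ^(2)=7/3; μ^(3)=-11

((2, 0, 0); (2, 2, 2); (0, 0, 2))


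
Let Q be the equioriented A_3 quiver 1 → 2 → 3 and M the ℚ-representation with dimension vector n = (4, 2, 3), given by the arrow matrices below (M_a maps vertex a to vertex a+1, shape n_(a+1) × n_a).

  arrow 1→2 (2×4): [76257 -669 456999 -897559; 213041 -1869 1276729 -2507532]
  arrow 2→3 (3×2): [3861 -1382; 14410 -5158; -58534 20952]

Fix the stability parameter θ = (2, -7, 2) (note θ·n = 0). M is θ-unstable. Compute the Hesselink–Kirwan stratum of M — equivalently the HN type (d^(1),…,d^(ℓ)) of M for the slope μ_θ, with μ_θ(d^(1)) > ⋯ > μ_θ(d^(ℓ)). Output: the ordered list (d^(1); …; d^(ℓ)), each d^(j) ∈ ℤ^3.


Barcode: M ≅ I[1,1]^2, I[1,3]^2, I[3,3]. HN layers by μ_θ (2 steps, strictly decreasing):
  μ^(1)=2; μ^(2)=-5/2

((2, 0, 3); (2, 2, 0))


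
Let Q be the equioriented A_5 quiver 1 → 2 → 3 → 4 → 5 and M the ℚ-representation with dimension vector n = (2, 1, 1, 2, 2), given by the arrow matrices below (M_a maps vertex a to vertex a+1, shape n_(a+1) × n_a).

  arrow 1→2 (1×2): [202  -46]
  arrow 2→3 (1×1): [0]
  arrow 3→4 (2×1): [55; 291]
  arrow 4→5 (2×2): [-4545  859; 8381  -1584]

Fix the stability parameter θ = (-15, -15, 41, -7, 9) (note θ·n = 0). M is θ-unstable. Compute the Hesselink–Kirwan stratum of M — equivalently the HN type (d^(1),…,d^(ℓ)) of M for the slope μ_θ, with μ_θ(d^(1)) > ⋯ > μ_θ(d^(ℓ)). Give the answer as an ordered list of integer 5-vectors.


Barcode: M ≅ I[1,1], I[1,2], I[3,5], I[4,5]. HN layers by μ_θ (4 steps, strictly decreasing):
  μ^(1)=43/3; μ^(2)=9; μ^(3)=-7; μ^(4)=-15

((0, 0, 1, 1, 1); (0, 0, 0, 0, 1); (0, 0, 0, 1, 0); (2, 1, 0, 0, 0))


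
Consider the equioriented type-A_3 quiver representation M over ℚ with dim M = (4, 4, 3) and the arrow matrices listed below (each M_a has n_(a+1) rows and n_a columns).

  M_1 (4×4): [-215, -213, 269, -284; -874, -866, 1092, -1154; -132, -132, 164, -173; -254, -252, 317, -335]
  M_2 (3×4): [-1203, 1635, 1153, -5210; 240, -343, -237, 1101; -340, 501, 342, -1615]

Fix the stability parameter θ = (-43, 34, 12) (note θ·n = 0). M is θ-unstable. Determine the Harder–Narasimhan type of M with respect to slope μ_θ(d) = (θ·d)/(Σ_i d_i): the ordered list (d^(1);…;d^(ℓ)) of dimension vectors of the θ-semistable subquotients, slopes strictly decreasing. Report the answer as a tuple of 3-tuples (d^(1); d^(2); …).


Barcode: M ≅ I[1,1], I[1,3]^3, I[2,2]. HN layers by μ_θ (3 steps, strictly decreasing):
  μ^(1)=34; μ^(2)=23; μ^(3)=-43

((0, 1, 0); (0, 3, 3); (4, 0, 0))


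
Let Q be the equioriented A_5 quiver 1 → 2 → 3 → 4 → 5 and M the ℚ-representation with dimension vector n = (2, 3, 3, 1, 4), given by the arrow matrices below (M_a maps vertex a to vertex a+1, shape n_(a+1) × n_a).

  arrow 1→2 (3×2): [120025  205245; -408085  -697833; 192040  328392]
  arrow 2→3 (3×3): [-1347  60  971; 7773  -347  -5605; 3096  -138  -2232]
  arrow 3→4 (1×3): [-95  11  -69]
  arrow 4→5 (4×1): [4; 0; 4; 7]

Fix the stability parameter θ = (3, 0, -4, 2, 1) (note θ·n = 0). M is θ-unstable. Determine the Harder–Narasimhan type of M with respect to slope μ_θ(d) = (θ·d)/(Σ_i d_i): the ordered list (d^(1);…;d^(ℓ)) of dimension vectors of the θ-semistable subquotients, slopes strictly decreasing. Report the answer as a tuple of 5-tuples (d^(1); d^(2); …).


Interval decomposition of M: I[1,1], I[1,5], I[2,2], I[2,3], I[3,3], I[5,5]^3.
HN type (ℓ=7): μ^(1)=3; μ^(2)=3/2; μ^(3)=1; μ^(4)=0; μ^(5)=-1/3; μ^(6)=-2; μ^(7)=-4

((1, 0, 0, 0, 0); (0, 0, 0, 1, 1); (0, 0, 0, 0, 3); (0, 1, 0, 0, 0); (1, 1, 1, 0, 0); (0, 1, 1, 0, 0); (0, 0, 1, 0, 0))


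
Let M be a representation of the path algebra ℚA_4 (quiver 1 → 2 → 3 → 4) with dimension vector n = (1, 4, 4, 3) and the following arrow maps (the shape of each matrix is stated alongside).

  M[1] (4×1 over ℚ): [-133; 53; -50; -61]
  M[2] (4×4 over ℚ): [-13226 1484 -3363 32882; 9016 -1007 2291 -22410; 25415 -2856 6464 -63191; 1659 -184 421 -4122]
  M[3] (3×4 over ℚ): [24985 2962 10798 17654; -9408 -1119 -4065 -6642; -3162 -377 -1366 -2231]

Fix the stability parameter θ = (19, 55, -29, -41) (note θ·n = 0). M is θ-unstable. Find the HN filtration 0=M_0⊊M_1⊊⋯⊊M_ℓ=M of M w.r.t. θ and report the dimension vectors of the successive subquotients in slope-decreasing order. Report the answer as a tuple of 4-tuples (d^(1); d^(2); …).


Barcode: M ≅ I[1,4], I[2,3], I[2,4]^2. HN layers by μ_θ (3 steps, strictly decreasing):
  μ^(1)=13; μ^(2)=1; μ^(3)=-5

((0, 1, 1, 0); (1, 1, 1, 1); (0, 2, 2, 2))


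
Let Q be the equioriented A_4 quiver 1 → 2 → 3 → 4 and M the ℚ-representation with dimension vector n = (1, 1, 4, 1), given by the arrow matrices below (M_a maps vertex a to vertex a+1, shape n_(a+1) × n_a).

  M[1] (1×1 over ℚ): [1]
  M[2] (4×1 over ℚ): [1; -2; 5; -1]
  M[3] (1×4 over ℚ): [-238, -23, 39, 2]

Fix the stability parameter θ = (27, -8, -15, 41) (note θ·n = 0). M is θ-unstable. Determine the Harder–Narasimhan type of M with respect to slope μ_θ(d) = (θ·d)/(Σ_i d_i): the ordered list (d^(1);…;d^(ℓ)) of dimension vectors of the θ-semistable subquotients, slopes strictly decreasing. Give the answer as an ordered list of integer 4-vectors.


Via rank(M_{q-1}∘⋯∘M_p): M ≅ I[1,4], I[3,3]^3.
μ_θ-semistable layers: μ^(1)=41; μ^(2)=4/3; μ^(3)=-15

((0, 0, 0, 1); (1, 1, 1, 0); (0, 0, 3, 0))


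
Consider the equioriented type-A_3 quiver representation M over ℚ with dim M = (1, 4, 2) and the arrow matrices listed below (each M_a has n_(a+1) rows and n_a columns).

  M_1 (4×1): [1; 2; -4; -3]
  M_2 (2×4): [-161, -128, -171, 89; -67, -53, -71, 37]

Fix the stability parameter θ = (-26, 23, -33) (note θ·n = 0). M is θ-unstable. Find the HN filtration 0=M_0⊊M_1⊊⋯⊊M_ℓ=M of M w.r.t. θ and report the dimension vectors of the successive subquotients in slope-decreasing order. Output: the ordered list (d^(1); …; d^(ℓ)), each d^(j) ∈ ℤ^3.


Interval decomposition of M: I[1,2], I[2,2], I[2,3]^2.
HN type (ℓ=3): μ^(1)=23; μ^(2)=-5; μ^(3)=-26

((0, 2, 0); (0, 2, 2); (1, 0, 0))
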